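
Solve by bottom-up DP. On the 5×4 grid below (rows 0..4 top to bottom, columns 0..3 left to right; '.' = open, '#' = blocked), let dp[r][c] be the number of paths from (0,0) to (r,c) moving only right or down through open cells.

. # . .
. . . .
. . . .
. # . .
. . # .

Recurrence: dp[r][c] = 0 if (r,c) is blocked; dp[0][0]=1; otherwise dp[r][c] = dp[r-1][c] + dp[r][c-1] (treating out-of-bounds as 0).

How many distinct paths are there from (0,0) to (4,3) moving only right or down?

7

r\c   0   1   2   3
  0   1   0   0   0
  1   1   1   1   1
  2   1   2   3   4
  3   1   0   3   7
  4   1   1   0   7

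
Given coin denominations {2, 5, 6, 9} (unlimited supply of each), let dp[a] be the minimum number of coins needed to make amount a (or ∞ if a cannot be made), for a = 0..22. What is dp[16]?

3

 a  0  1  2  3  4  5  6  7  8  9 10 11 12 13 14 15 16 17 18 19 20 21 22
dp  0  -  1  -  2  1  1  2  2  1  2  2  2  3  2  2  3  3  2  3  3  3  4
(- denotes ∞ / unreachable)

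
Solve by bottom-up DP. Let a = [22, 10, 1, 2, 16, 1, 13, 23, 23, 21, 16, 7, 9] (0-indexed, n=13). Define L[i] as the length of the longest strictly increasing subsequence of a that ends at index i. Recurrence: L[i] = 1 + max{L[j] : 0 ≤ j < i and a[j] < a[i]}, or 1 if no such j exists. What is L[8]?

4

   i    0    1    2    3    4    5    6    7    8    9   10   11   12
a[i]   22   10    1    2   16    1   13   23   23   21   16    7    9
L[i]    1    1    1    2    3    1    3    4    4    4    4    3    4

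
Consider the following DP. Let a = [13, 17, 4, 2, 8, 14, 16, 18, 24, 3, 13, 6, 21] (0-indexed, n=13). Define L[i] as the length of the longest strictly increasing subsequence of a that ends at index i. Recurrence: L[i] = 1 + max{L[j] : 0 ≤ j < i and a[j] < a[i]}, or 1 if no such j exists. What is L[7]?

5

   i    0    1    2    3    4    5    6    7    8    9   10   11   12
a[i]   13   17    4    2    8   14   16   18   24    3   13    6   21
L[i]    1    2    1    1    2    3    4    5    6    2    3    3    6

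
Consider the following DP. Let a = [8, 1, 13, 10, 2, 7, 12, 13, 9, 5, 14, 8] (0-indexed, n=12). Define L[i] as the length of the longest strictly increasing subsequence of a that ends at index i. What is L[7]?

5

   i    0    1    2    3    4    5    6    7    8    9   10   11
a[i]    8    1   13   10    2    7   12   13    9    5   14    8
L[i]    1    1    2    2    2    3    4    5    4    3    6    4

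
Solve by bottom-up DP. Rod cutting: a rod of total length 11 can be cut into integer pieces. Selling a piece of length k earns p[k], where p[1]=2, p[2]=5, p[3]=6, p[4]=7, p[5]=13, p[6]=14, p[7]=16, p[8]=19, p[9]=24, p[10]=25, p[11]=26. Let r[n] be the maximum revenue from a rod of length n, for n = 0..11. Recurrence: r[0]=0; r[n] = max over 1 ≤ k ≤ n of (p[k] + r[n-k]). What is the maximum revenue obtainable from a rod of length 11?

   n    0    1    2    3    4    5    6    7    8    9   10   11
r[n]    0    2    5    7   10   13   15   18   20   24   26   29

29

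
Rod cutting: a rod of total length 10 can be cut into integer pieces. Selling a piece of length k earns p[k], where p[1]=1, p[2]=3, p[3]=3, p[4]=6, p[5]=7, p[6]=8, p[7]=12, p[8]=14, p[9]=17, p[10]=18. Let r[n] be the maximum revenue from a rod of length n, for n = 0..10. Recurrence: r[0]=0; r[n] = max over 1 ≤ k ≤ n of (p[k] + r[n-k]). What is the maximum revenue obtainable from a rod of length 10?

18

   n    0    1    2    3    4    5    6    7    8    9   10
r[n]    0    1    3    4    6    7    9   12   14   17   18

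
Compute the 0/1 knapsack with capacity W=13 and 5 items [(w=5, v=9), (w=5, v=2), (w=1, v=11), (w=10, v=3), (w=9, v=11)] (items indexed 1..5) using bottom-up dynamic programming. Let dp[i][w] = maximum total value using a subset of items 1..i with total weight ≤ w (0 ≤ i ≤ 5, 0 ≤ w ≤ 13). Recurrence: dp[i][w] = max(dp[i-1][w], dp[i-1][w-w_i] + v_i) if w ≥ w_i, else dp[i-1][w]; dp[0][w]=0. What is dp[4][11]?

22

i\w   0   1   2   3   4   5   6   7   8   9  10  11  12  13
  0   0   0   0   0   0   0   0   0   0   0   0   0   0   0
  1   0   0   0   0   0   9   9   9   9   9   9   9   9   9
  2   0   0   0   0   0   9   9   9   9   9  11  11  11  11
  3   0  11  11  11  11  11  20  20  20  20  20  22  22  22
  4   0  11  11  11  11  11  20  20  20  20  20  22  22  22
  5   0  11  11  11  11  11  20  20  20  20  22  22  22  22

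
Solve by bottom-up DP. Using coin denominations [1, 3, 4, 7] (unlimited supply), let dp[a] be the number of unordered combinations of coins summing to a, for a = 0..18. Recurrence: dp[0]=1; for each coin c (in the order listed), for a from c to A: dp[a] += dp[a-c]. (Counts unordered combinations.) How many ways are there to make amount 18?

after  coin     0     1     2     3     4     5     6     7     8     9    10    11    12    13    14    15    16    17    18
          1     1     1     1     1     1     1     1     1     1     1     1     1     1     1     1     1     1     1     1
          3     1     1     1     2     2     2     3     3     3     4     4     4     5     5     5     6     6     6     7
          4     1     1     1     2     3     3     4     5     6     7     8     9    11    12    13    15    17    18    20
          7     1     1     1     2     3     3     4     6     7     8    10    12    14    16    19    22    25    28    32

32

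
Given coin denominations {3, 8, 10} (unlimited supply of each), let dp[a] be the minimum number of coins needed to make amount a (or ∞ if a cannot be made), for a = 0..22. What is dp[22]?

4

 a  0  1  2  3  4  5  6  7  8  9 10 11 12 13 14 15 16 17 18 19 20 21 22
dp  0  -  -  1  -  -  2  -  1  3  1  2  4  2  3  5  2  4  2  3  2  3  4
(- denotes ∞ / unreachable)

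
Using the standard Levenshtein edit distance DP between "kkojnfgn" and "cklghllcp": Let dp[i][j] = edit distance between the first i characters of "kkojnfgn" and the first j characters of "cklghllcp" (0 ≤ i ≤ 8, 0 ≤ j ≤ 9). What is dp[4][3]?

3

   ''  c  k  l  g  h  l  l  c  p
''  0  1  2  3  4  5  6  7  8  9
 k  1  1  1  2  3  4  5  6  7  8
 k  2  2  1  2  3  4  5  6  7  8
 o  3  3  2  2  3  4  5  6  7  8
 j  4  4  3  3  3  4  5  6  7  8
 n  5  5  4  4  4  4  5  6  7  8
 f  6  6  5  5  5  5  5  6  7  8
 g  7  7  6  6  5  6  6  6  7  8
 n  8  8  7  7  6  6  7  7  7  8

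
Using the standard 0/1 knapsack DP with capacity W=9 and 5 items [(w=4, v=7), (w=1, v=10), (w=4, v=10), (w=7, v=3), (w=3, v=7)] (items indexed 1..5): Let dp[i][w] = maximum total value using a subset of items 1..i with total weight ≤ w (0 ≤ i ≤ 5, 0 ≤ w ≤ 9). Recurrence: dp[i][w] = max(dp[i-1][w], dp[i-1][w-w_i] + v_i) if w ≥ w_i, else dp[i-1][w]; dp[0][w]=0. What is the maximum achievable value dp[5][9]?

27

i\w   0   1   2   3   4   5   6   7   8   9
  0   0   0   0   0   0   0   0   0   0   0
  1   0   0   0   0   7   7   7   7   7   7
  2   0  10  10  10  10  17  17  17  17  17
  3   0  10  10  10  10  20  20  20  20  27
  4   0  10  10  10  10  20  20  20  20  27
  5   0  10  10  10  17  20  20  20  27  27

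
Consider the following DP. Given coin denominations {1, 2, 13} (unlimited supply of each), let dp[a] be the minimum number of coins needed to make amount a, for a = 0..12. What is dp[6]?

 a  0  1  2  3  4  5  6  7  8  9 10 11 12
dp  0  1  1  2  2  3  3  4  4  5  5  6  6

3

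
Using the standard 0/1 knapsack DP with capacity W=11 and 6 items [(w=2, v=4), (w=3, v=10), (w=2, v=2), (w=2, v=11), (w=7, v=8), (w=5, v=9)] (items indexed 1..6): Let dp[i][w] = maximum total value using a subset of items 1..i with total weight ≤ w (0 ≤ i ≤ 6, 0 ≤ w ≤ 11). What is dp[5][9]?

i\w   0   1   2   3   4   5   6   7   8   9  10  11
  0   0   0   0   0   0   0   0   0   0   0   0   0
  1   0   0   4   4   4   4   4   4   4   4   4   4
  2   0   0   4  10  10  14  14  14  14  14  14  14
  3   0   0   4  10  10  14  14  16  16  16  16  16
  4   0   0  11  11  15  21  21  25  25  27  27  27
  5   0   0  11  11  15  21  21  25  25  27  27  27
  6   0   0  11  11  15  21  21  25  25  27  30  30

27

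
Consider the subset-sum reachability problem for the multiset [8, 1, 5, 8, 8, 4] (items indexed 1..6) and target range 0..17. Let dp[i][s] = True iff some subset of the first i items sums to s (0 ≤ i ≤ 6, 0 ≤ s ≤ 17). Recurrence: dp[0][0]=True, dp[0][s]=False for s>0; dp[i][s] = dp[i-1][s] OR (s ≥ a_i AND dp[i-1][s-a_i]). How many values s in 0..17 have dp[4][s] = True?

i\s   0   1   2   3   4   5   6   7   8   9  10  11  12  13  14  15  16  17
  0   T   F   F   F   F   F   F   F   F   F   F   F   F   F   F   F   F   F
  1   T   F   F   F   F   F   F   F   T   F   F   F   F   F   F   F   F   F
  2   T   T   F   F   F   F   F   F   T   T   F   F   F   F   F   F   F   F
  3   T   T   F   F   F   T   T   F   T   T   F   F   F   T   T   F   F   F
  4   T   T   F   F   F   T   T   F   T   T   F   F   F   T   T   F   T   T
  5   T   T   F   F   F   T   T   F   T   T   F   F   F   T   T   F   T   T
  6   T   T   F   F   T   T   T   F   T   T   T   F   T   T   T   F   T   T

10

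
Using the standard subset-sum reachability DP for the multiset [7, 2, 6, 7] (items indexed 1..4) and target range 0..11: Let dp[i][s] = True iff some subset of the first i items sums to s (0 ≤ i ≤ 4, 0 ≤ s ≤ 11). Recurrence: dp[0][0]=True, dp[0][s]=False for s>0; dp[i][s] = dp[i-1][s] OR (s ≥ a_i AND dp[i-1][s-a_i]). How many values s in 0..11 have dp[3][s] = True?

6

i\s   0   1   2   3   4   5   6   7   8   9  10  11
  0   T   F   F   F   F   F   F   F   F   F   F   F
  1   T   F   F   F   F   F   F   T   F   F   F   F
  2   T   F   T   F   F   F   F   T   F   T   F   F
  3   T   F   T   F   F   F   T   T   T   T   F   F
  4   T   F   T   F   F   F   T   T   T   T   F   F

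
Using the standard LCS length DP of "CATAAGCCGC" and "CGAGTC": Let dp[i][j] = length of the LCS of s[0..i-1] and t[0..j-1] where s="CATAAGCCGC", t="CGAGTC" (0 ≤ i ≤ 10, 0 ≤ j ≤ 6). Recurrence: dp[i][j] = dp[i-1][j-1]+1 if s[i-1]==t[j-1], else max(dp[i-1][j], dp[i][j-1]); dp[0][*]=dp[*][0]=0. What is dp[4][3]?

   ''  C  G  A  G  T  C
''  0  0  0  0  0  0  0
 C  0  1  1  1  1  1  1
 A  0  1  1  2  2  2  2
 T  0  1  1  2  2  3  3
 A  0  1  1  2  2  3  3
 A  0  1  1  2  2  3  3
 G  0  1  2  2  3  3  3
 C  0  1  2  2  3  3  4
 C  0  1  2  2  3  3  4
 G  0  1  2  2  3  3  4
 C  0  1  2  2  3  3  4

2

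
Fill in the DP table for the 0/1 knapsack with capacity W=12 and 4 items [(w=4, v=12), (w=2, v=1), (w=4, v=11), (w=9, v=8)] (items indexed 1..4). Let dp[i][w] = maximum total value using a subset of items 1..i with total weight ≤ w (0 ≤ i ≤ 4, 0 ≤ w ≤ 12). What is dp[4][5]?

12

i\w   0   1   2   3   4   5   6   7   8   9  10  11  12
  0   0   0   0   0   0   0   0   0   0   0   0   0   0
  1   0   0   0   0  12  12  12  12  12  12  12  12  12
  2   0   0   1   1  12  12  13  13  13  13  13  13  13
  3   0   0   1   1  12  12  13  13  23  23  24  24  24
  4   0   0   1   1  12  12  13  13  23  23  24  24  24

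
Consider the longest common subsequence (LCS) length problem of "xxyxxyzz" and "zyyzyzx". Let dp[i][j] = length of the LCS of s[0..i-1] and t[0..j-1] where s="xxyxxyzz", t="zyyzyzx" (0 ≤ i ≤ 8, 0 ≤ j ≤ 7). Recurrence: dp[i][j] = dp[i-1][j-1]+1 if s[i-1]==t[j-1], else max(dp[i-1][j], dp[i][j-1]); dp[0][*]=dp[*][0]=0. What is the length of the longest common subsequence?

   ''  z  y  y  z  y  z  x
''  0  0  0  0  0  0  0  0
 x  0  0  0  0  0  0  0  1
 x  0  0  0  0  0  0  0  1
 y  0  0  1  1  1  1  1  1
 x  0  0  1  1  1  1  1  2
 x  0  0  1  1  1  1  1  2
 y  0  0  1  2  2  2  2  2
 z  0  1  1  2  3  3  3  3
 z  0  1  1  2  3  3  4  4

4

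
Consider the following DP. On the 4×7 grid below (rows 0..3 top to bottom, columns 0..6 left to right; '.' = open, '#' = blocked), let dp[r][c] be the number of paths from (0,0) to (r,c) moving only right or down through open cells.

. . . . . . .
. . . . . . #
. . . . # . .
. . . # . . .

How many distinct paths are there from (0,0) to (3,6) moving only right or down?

r\c   0   1   2   3   4   5   6
  0   1   1   1   1   1   1   1
  1   1   2   3   4   5   6   0
  2   1   3   6  10   0   6   6
  3   1   4  10   0   0   6  12

12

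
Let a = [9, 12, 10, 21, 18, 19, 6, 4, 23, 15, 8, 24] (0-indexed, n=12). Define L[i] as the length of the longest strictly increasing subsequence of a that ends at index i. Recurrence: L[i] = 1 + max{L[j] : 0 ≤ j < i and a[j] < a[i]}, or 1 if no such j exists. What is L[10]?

   i    0    1    2    3    4    5    6    7    8    9   10   11
a[i]    9   12   10   21   18   19    6    4   23   15    8   24
L[i]    1    2    2    3    3    4    1    1    5    3    2    6

2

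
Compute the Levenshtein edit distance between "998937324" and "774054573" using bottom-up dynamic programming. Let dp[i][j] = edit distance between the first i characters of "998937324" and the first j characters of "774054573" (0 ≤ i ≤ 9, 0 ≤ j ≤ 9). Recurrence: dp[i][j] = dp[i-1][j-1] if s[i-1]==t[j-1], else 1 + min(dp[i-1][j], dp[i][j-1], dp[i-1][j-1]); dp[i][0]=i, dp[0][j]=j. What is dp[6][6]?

6

   ''  7  7  4  0  5  4  5  7  3
''  0  1  2  3  4  5  6  7  8  9
 9  1  1  2  3  4  5  6  7  8  9
 9  2  2  2  3  4  5  6  7  8  9
 8  3  3  3  3  4  5  6  7  8  9
 9  4  4  4  4  4  5  6  7  8  9
 3  5  5  5  5  5  5  6  7  8  8
 7  6  5  5  6  6  6  6  7  7  8
 3  7  6  6  6  7  7  7  7  8  7
 2  8  7  7  7  7  8  8  8  8  8
 4  9  8  8  7  8  8  8  9  9  9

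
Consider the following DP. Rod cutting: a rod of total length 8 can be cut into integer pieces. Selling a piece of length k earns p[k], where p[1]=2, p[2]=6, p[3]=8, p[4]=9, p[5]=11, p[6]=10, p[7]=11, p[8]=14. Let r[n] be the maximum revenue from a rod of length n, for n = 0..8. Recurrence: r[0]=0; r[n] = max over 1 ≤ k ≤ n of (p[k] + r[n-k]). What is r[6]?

18

   n    0    1    2    3    4    5    6    7    8
r[n]    0    2    6    8   12   14   18   20   24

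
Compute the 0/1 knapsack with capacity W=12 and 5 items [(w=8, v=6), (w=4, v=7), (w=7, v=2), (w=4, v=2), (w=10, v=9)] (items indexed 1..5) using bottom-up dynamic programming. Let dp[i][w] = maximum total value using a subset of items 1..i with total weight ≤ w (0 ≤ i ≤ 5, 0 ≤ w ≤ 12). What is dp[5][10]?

9

i\w   0   1   2   3   4   5   6   7   8   9  10  11  12
  0   0   0   0   0   0   0   0   0   0   0   0   0   0
  1   0   0   0   0   0   0   0   0   6   6   6   6   6
  2   0   0   0   0   7   7   7   7   7   7   7   7  13
  3   0   0   0   0   7   7   7   7   7   7   7   9  13
  4   0   0   0   0   7   7   7   7   9   9   9   9  13
  5   0   0   0   0   7   7   7   7   9   9   9   9  13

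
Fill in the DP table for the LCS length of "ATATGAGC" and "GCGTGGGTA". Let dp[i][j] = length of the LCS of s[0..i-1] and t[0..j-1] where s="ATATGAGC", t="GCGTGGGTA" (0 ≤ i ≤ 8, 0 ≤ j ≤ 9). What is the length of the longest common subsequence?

   ''  G  C  G  T  G  G  G  T  A
''  0  0  0  0  0  0  0  0  0  0
 A  0  0  0  0  0  0  0  0  0  1
 T  0  0  0  0  1  1  1  1  1  1
 A  0  0  0  0  1  1  1  1  1  2
 T  0  0  0  0  1  1  1  1  2  2
 G  0  1  1  1  1  2  2  2  2  2
 A  0  1  1  1  1  2  2  2  2  3
 G  0  1  1  2  2  2  3  3  3  3
 C  0  1  2  2  2  2  3  3  3  3

3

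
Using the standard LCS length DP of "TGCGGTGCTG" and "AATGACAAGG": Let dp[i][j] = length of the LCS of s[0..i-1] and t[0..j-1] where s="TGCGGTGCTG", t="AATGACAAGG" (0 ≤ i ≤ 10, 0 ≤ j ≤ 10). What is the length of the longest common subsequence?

   ''  A  A  T  G  A  C  A  A  G  G
''  0  0  0  0  0  0  0  0  0  0  0
 T  0  0  0  1  1  1  1  1  1  1  1
 G  0  0  0  1  2  2  2  2  2  2  2
 C  0  0  0  1  2  2  3  3  3  3  3
 G  0  0  0  1  2  2  3  3  3  4  4
 G  0  0  0  1  2  2  3  3  3  4  5
 T  0  0  0  1  2  2  3  3  3  4  5
 G  0  0  0  1  2  2  3  3  3  4  5
 C  0  0  0  1  2  2  3  3  3  4  5
 T  0  0  0  1  2  2  3  3  3  4  5
 G  0  0  0  1  2  2  3  3  3  4  5

5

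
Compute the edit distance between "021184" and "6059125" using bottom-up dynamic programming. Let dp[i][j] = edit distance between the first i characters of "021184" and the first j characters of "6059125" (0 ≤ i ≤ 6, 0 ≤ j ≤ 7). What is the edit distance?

   ''  6  0  5  9  1  2  5
''  0  1  2  3  4  5  6  7
 0  1  1  1  2  3  4  5  6
 2  2  2  2  2  3  4  4  5
 1  3  3  3  3  3  3  4  5
 1  4  4  4  4  4  3  4  5
 8  5  5  5  5  5  4  4  5
 4  6  6  6  6  6  5  5  5

5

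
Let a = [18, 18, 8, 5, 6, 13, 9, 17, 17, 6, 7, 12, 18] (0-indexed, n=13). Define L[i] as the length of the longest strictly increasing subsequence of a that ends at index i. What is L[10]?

   i    0    1    2    3    4    5    6    7    8    9   10   11   12
a[i]   18   18    8    5    6   13    9   17   17    6    7   12   18
L[i]    1    1    1    1    2    3    3    4    4    2    3    4    5

3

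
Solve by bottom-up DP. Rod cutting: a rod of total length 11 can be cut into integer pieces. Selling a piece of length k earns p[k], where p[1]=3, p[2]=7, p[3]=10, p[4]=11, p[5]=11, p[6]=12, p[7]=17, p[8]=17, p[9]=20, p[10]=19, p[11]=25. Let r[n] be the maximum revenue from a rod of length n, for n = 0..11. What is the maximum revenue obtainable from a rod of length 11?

   n    0    1    2    3    4    5    6    7    8    9   10   11
r[n]    0    3    7   10   14   17   21   24   28   31   35   38

38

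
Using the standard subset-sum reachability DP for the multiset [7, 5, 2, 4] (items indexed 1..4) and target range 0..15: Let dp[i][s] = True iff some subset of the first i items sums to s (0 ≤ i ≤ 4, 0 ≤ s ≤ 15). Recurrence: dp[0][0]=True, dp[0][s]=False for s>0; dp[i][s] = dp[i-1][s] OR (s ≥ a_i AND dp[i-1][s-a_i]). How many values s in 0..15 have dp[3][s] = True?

7

i\s   0   1   2   3   4   5   6   7   8   9  10  11  12  13  14  15
  0   T   F   F   F   F   F   F   F   F   F   F   F   F   F   F   F
  1   T   F   F   F   F   F   F   T   F   F   F   F   F   F   F   F
  2   T   F   F   F   F   T   F   T   F   F   F   F   T   F   F   F
  3   T   F   T   F   F   T   F   T   F   T   F   F   T   F   T   F
  4   T   F   T   F   T   T   T   T   F   T   F   T   T   T   T   F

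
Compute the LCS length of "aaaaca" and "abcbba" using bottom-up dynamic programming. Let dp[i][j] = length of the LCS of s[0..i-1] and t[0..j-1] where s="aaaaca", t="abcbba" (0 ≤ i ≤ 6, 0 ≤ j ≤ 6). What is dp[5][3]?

2

   ''  a  b  c  b  b  a
''  0  0  0  0  0  0  0
 a  0  1  1  1  1  1  1
 a  0  1  1  1  1  1  2
 a  0  1  1  1  1  1  2
 a  0  1  1  1  1  1  2
 c  0  1  1  2  2  2  2
 a  0  1  1  2  2  2  3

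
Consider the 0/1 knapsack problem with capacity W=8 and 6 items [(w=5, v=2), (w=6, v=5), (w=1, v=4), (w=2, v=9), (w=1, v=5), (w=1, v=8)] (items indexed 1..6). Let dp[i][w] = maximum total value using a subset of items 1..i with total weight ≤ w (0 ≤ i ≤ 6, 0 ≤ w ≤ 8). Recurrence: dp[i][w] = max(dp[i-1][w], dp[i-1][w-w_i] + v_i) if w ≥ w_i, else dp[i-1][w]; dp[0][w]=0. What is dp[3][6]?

i\w   0   1   2   3   4   5   6   7   8
  0   0   0   0   0   0   0   0   0   0
  1   0   0   0   0   0   2   2   2   2
  2   0   0   0   0   0   2   5   5   5
  3   0   4   4   4   4   4   6   9   9
  4   0   4   9  13  13  13  13  13  15
  5   0   5   9  14  18  18  18  18  18
  6   0   8  13  17  22  26  26  26  26

6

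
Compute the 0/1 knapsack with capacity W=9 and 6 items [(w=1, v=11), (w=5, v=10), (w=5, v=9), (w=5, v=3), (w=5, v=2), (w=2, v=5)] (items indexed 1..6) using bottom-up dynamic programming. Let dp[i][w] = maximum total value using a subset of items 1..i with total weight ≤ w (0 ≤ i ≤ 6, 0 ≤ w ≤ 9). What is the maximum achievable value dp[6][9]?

26

i\w   0   1   2   3   4   5   6   7   8   9
  0   0   0   0   0   0   0   0   0   0   0
  1   0  11  11  11  11  11  11  11  11  11
  2   0  11  11  11  11  11  21  21  21  21
  3   0  11  11  11  11  11  21  21  21  21
  4   0  11  11  11  11  11  21  21  21  21
  5   0  11  11  11  11  11  21  21  21  21
  6   0  11  11  16  16  16  21  21  26  26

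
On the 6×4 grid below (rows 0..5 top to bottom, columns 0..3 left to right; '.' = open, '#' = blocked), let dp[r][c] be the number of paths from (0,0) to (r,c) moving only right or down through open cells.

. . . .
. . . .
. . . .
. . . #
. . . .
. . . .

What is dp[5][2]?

r\c   0   1   2   3
  0   1   1   1   1
  1   1   2   3   4
  2   1   3   6  10
  3   1   4  10   0
  4   1   5  15  15
  5   1   6  21  36

21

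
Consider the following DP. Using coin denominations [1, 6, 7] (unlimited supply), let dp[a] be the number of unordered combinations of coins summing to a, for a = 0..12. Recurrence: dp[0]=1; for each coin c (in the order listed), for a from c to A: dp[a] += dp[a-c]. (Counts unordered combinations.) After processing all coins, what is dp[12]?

4

after  coin     0     1     2     3     4     5     6     7     8     9    10    11    12
          1     1     1     1     1     1     1     1     1     1     1     1     1     1
          6     1     1     1     1     1     1     2     2     2     2     2     2     3
          7     1     1     1     1     1     1     2     3     3     3     3     3     4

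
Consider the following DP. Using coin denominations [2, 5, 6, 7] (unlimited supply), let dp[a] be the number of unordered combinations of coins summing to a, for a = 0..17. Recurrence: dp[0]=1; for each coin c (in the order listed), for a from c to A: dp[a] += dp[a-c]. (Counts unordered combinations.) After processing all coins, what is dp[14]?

after  coin     0     1     2     3     4     5     6     7     8     9    10    11    12    13    14    15    16    17
          2     1     0     1     0     1     0     1     0     1     0     1     0     1     0     1     0     1     0
          5     1     0     1     0     1     1     1     1     1     1     2     1     2     1     2     2     2     2
          6     1     0     1     0     1     1     2     1     2     1     3     2     4     2     4     3     5     4
          7     1     0     1     0     1     1     2     2     2     2     3     3     5     4     6     5     7     7

6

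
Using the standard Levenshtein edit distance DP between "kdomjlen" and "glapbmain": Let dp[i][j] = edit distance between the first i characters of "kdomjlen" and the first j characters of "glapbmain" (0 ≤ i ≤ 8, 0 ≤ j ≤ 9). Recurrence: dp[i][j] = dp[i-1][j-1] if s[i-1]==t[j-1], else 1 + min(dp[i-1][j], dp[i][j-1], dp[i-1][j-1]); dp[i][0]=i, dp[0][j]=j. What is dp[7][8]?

8

   ''  g  l  a  p  b  m  a  i  n
''  0  1  2  3  4  5  6  7  8  9
 k  1  1  2  3  4  5  6  7  8  9
 d  2  2  2  3  4  5  6  7  8  9
 o  3  3  3  3  4  5  6  7  8  9
 m  4  4  4  4  4  5  5  6  7  8
 j  5  5  5  5  5  5  6  6  7  8
 l  6  6  5  6  6  6  6  7  7  8
 e  7  7  6  6  7  7  7  7  8  8
 n  8  8  7  7  7  8  8  8  8  8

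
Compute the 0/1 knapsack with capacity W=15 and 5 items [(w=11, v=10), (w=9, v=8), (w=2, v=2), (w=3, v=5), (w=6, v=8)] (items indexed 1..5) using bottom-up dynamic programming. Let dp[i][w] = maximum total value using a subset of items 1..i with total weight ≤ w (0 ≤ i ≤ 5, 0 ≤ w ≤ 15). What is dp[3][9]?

8

i\w   0   1   2   3   4   5   6   7   8   9  10  11  12  13  14  15
  0   0   0   0   0   0   0   0   0   0   0   0   0   0   0   0   0
  1   0   0   0   0   0   0   0   0   0   0   0  10  10  10  10  10
  2   0   0   0   0   0   0   0   0   0   8   8  10  10  10  10  10
  3   0   0   2   2   2   2   2   2   2   8   8  10  10  12  12  12
  4   0   0   2   5   5   7   7   7   7   8   8  10  13  13  15  15
  5   0   0   2   5   5   7   8   8  10  13  13  15  15  15  15  16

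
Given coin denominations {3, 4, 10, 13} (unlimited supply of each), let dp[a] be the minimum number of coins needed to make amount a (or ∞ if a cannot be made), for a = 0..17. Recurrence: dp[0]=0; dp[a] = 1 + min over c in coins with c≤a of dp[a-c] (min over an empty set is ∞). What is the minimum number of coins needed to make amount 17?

 a  0  1  2  3  4  5  6  7  8  9 10 11 12 13 14 15 16 17
dp  0  -  -  1  1  -  2  2  2  3  1  3  3  1  2  4  2  2
(- denotes ∞ / unreachable)

2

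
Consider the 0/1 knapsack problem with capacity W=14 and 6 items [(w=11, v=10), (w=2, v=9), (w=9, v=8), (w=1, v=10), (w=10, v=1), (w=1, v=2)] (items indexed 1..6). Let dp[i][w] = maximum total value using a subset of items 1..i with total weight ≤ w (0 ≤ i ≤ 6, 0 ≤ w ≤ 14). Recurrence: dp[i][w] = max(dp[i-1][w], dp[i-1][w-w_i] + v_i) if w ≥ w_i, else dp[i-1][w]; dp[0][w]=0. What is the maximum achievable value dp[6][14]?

i\w   0   1   2   3   4   5   6   7   8   9  10  11  12  13  14
  0   0   0   0   0   0   0   0   0   0   0   0   0   0   0   0
  1   0   0   0   0   0   0   0   0   0   0   0  10  10  10  10
  2   0   0   9   9   9   9   9   9   9   9   9  10  10  19  19
  3   0   0   9   9   9   9   9   9   9   9   9  17  17  19  19
  4   0  10  10  19  19  19  19  19  19  19  19  19  27  27  29
  5   0  10  10  19  19  19  19  19  19  19  19  19  27  27  29
  6   0  10  12  19  21  21  21  21  21  21  21  21  27  29  29

29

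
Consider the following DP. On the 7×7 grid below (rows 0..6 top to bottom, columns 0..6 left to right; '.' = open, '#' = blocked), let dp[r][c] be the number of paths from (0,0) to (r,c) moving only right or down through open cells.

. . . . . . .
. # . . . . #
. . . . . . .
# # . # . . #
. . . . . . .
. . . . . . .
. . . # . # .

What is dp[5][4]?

r\c   0   1   2   3   4   5   6
  0   1   1   1   1   1   1   1
  1   1   0   1   2   3   4   0
  2   1   1   2   4   7  11  11
  3   0   0   2   0   7  18   0
  4   0   0   2   2   9  27  27
  5   0   0   2   4  13  40  67
  6   0   0   2   0  13   0  67

13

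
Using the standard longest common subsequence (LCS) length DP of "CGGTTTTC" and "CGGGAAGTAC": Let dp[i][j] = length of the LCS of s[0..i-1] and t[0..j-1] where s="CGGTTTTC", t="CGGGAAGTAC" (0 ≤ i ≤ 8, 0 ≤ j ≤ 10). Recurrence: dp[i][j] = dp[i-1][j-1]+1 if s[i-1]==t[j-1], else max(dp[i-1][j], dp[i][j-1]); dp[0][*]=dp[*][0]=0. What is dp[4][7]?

3

   ''  C  G  G  G  A  A  G  T  A  C
''  0  0  0  0  0  0  0  0  0  0  0
 C  0  1  1  1  1  1  1  1  1  1  1
 G  0  1  2  2  2  2  2  2  2  2  2
 G  0  1  2  3  3  3  3  3  3  3  3
 T  0  1  2  3  3  3  3  3  4  4  4
 T  0  1  2  3  3  3  3  3  4  4  4
 T  0  1  2  3  3  3  3  3  4  4  4
 T  0  1  2  3  3  3  3  3  4  4  4
 C  0  1  2  3  3  3  3  3  4  4  5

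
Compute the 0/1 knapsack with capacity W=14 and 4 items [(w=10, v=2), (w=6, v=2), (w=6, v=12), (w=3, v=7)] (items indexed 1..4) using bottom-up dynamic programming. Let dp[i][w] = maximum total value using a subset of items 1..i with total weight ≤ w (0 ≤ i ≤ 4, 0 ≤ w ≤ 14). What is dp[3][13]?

i\w   0   1   2   3   4   5   6   7   8   9  10  11  12  13  14
  0   0   0   0   0   0   0   0   0   0   0   0   0   0   0   0
  1   0   0   0   0   0   0   0   0   0   0   2   2   2   2   2
  2   0   0   0   0   0   0   2   2   2   2   2   2   2   2   2
  3   0   0   0   0   0   0  12  12  12  12  12  12  14  14  14
  4   0   0   0   7   7   7  12  12  12  19  19  19  19  19  19

14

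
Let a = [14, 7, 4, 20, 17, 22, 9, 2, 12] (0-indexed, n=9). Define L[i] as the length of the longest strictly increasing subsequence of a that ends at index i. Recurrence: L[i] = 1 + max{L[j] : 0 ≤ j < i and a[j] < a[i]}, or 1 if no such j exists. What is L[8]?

   i    0    1    2    3    4    5    6    7    8
a[i]   14    7    4   20   17   22    9    2   12
L[i]    1    1    1    2    2    3    2    1    3

3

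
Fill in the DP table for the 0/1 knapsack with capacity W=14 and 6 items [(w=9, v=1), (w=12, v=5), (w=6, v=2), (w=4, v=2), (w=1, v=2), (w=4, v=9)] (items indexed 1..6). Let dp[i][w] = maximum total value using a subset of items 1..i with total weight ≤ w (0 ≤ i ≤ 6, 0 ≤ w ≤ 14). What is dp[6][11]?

13

i\w   0   1   2   3   4   5   6   7   8   9  10  11  12  13  14
  0   0   0   0   0   0   0   0   0   0   0   0   0   0   0   0
  1   0   0   0   0   0   0   0   0   0   1   1   1   1   1   1
  2   0   0   0   0   0   0   0   0   0   1   1   1   5   5   5
  3   0   0   0   0   0   0   2   2   2   2   2   2   5   5   5
  4   0   0   0   0   2   2   2   2   2   2   4   4   5   5   5
  5   0   2   2   2   2   4   4   4   4   4   4   6   6   7   7
  6   0   2   2   2   9  11  11  11  11  13  13  13  13  13  13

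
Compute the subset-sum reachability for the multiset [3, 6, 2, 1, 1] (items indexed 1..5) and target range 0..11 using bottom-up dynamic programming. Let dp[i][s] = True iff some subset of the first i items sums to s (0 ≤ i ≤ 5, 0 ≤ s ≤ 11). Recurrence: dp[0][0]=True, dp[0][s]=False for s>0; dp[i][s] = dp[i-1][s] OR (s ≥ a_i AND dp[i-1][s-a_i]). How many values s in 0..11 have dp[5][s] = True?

12

i\s   0   1   2   3   4   5   6   7   8   9  10  11
  0   T   F   F   F   F   F   F   F   F   F   F   F
  1   T   F   F   T   F   F   F   F   F   F   F   F
  2   T   F   F   T   F   F   T   F   F   T   F   F
  3   T   F   T   T   F   T   T   F   T   T   F   T
  4   T   T   T   T   T   T   T   T   T   T   T   T
  5   T   T   T   T   T   T   T   T   T   T   T   T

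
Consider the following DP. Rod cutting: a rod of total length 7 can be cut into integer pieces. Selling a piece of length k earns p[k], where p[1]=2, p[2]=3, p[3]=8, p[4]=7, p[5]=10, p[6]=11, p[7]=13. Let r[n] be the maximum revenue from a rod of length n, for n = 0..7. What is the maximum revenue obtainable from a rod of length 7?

18

   n    0    1    2    3    4    5    6    7
r[n]    0    2    4    8   10   12   16   18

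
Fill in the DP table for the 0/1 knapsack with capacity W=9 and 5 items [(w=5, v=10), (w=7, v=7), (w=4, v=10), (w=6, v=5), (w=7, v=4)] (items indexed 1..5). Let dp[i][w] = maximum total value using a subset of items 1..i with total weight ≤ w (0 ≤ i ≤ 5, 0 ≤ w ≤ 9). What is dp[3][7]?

10

i\w   0   1   2   3   4   5   6   7   8   9
  0   0   0   0   0   0   0   0   0   0   0
  1   0   0   0   0   0  10  10  10  10  10
  2   0   0   0   0   0  10  10  10  10  10
  3   0   0   0   0  10  10  10  10  10  20
  4   0   0   0   0  10  10  10  10  10  20
  5   0   0   0   0  10  10  10  10  10  20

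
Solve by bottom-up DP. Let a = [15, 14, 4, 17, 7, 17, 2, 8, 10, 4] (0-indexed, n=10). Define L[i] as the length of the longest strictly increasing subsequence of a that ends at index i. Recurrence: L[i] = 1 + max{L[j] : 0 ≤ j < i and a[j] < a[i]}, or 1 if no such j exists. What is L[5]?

   i    0    1    2    3    4    5    6    7    8    9
a[i]   15   14    4   17    7   17    2    8   10    4
L[i]    1    1    1    2    2    3    1    3    4    2

3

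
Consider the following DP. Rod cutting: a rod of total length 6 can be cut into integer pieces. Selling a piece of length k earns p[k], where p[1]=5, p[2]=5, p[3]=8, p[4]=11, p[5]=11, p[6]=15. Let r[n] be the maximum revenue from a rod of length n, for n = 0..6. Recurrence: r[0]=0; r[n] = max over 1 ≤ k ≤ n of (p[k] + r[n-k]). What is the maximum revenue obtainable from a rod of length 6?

   n    0    1    2    3    4    5    6
r[n]    0    5   10   15   20   25   30

30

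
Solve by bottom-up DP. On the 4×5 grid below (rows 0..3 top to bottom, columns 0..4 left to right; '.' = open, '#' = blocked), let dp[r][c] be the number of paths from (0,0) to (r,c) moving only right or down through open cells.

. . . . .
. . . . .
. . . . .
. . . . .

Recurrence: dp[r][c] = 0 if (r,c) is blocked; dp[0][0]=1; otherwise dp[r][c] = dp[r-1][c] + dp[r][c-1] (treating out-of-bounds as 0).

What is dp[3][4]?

r\c   0   1   2   3   4
  0   1   1   1   1   1
  1   1   2   3   4   5
  2   1   3   6  10  15
  3   1   4  10  20  35

35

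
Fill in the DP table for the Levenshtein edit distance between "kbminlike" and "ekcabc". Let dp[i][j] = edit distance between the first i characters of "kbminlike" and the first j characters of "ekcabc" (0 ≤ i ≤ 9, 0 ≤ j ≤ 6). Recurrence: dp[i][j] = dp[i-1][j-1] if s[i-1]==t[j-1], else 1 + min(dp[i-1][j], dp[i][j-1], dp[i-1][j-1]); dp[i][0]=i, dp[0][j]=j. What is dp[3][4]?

   ''  e  k  c  a  b  c
''  0  1  2  3  4  5  6
 k  1  1  1  2  3  4  5
 b  2  2  2  2  3  3  4
 m  3  3  3  3  3  4  4
 i  4  4  4  4  4  4  5
 n  5  5  5  5  5  5  5
 l  6  6  6  6  6  6  6
 i  7  7  7  7  7  7  7
 k  8  8  7  8  8  8  8
 e  9  8  8  8  9  9  9

3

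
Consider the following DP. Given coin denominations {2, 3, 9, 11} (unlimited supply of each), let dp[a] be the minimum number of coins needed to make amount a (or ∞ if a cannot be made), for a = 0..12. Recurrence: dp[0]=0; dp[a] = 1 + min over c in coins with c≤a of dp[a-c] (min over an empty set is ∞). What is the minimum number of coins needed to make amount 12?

2

 a  0  1  2  3  4  5  6  7  8  9 10 11 12
dp  0  -  1  1  2  2  2  3  3  1  4  1  2
(- denotes ∞ / unreachable)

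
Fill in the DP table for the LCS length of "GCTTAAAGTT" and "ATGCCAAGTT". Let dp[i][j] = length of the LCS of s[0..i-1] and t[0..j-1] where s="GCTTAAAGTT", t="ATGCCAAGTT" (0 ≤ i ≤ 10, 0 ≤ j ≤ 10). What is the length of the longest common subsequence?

   ''  A  T  G  C  C  A  A  G  T  T
''  0  0  0  0  0  0  0  0  0  0  0
 G  0  0  0  1  1  1  1  1  1  1  1
 C  0  0  0  1  2  2  2  2  2  2  2
 T  0  0  1  1  2  2  2  2  2  3  3
 T  0  0  1  1  2  2  2  2  2  3  4
 A  0  1  1  1  2  2  3  3  3  3  4
 A  0  1  1  1  2  2  3  4  4  4  4
 A  0  1  1  1  2  2  3  4  4  4  4
 G  0  1  1  2  2  2  3  4  5  5  5
 T  0  1  2  2  2  2  3  4  5  6  6
 T  0  1  2  2  2  2  3  4  5  6  7

7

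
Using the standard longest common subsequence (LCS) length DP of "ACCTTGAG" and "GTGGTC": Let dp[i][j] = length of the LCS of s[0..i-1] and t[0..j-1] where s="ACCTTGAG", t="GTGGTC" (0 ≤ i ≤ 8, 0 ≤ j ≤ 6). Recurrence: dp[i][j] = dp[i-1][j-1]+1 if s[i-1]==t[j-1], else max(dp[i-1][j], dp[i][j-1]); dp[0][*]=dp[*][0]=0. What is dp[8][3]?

2

   ''  G  T  G  G  T  C
''  0  0  0  0  0  0  0
 A  0  0  0  0  0  0  0
 C  0  0  0  0  0  0  1
 C  0  0  0  0  0  0  1
 T  0  0  1  1  1  1  1
 T  0  0  1  1  1  2  2
 G  0  1  1  2  2  2  2
 A  0  1  1  2  2  2  2
 G  0  1  1  2  3  3  3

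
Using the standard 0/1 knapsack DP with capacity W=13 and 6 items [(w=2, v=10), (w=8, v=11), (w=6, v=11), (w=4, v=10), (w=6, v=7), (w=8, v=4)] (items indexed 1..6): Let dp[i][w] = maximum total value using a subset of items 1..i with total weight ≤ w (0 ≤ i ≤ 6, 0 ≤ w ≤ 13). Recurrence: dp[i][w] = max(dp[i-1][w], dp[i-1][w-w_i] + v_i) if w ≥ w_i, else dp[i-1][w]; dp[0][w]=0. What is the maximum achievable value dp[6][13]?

31

i\w   0   1   2   3   4   5   6   7   8   9  10  11  12  13
  0   0   0   0   0   0   0   0   0   0   0   0   0   0   0
  1   0   0  10  10  10  10  10  10  10  10  10  10  10  10
  2   0   0  10  10  10  10  10  10  11  11  21  21  21  21
  3   0   0  10  10  10  10  11  11  21  21  21  21  21  21
  4   0   0  10  10  10  10  20  20  21  21  21  21  31  31
  5   0   0  10  10  10  10  20  20  21  21  21  21  31  31
  6   0   0  10  10  10  10  20  20  21  21  21  21  31  31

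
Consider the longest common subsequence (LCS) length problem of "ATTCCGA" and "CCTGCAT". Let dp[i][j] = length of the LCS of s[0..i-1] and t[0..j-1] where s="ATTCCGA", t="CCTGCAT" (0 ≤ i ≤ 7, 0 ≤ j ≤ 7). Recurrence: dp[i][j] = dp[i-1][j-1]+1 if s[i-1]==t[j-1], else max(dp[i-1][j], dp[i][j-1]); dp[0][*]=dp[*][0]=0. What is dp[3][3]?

1

   ''  C  C  T  G  C  A  T
''  0  0  0  0  0  0  0  0
 A  0  0  0  0  0  0  1  1
 T  0  0  0  1  1  1  1  2
 T  0  0  0  1  1  1  1  2
 C  0  1  1  1  1  2  2  2
 C  0  1  2  2  2  2  2  2
 G  0  1  2  2  3  3  3  3
 A  0  1  2  2  3  3  4  4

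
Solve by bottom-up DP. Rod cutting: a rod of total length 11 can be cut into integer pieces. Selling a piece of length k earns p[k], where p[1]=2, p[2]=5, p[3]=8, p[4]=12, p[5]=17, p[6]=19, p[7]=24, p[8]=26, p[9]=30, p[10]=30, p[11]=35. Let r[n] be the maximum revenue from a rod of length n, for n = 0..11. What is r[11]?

36

   n    0    1    2    3    4    5    6    7    8    9   10   11
r[n]    0    2    5    8   12   17   19   24   26   30   34   36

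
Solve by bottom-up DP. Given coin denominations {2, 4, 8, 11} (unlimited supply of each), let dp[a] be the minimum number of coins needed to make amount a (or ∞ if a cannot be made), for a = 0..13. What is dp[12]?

 a  0  1  2  3  4  5  6  7  8  9 10 11 12 13
dp  0  -  1  -  1  -  2  -  1  -  2  1  2  2
(- denotes ∞ / unreachable)

2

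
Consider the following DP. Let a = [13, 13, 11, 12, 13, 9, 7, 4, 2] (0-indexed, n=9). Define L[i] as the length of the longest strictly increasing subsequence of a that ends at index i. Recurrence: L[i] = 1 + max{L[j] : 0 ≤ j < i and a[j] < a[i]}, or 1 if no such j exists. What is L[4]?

3

   i    0    1    2    3    4    5    6    7    8
a[i]   13   13   11   12   13    9    7    4    2
L[i]    1    1    1    2    3    1    1    1    1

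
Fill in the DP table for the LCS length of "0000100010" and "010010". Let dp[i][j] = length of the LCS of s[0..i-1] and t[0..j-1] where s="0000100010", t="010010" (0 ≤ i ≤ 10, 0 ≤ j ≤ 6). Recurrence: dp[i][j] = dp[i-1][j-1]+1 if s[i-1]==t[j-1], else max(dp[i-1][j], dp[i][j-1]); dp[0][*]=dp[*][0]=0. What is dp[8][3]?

   ''  0  1  0  0  1  0
''  0  0  0  0  0  0  0
 0  0  1  1  1  1  1  1
 0  0  1  1  2  2  2  2
 0  0  1  1  2  3  3  3
 0  0  1  1  2  3  3  4
 1  0  1  2  2  3  4  4
 0  0  1  2  3  3  4  5
 0  0  1  2  3  4  4  5
 0  0  1  2  3  4  4  5
 1  0  1  2  3  4  5  5
 0  0  1  2  3  4  5  6

3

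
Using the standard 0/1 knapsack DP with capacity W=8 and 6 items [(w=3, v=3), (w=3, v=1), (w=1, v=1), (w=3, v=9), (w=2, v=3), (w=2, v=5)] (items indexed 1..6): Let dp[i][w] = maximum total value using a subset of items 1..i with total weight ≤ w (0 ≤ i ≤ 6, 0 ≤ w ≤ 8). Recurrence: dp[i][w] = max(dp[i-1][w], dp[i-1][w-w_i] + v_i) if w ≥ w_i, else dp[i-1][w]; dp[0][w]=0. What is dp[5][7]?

13

i\w   0   1   2   3   4   5   6   7   8
  0   0   0   0   0   0   0   0   0   0
  1   0   0   0   3   3   3   3   3   3
  2   0   0   0   3   3   3   4   4   4
  3   0   1   1   3   4   4   4   5   5
  4   0   1   1   9  10  10  12  13  13
  5   0   1   3   9  10  12  13  13  15
  6   0   1   5   9  10  14  15  17  18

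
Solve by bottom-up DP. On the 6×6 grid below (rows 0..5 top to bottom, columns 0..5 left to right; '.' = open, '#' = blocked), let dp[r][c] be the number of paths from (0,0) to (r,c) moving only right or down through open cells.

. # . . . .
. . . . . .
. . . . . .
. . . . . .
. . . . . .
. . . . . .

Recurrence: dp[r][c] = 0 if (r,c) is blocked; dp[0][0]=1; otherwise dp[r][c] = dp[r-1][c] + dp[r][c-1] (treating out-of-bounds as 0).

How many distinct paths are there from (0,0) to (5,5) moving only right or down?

r\c   0   1   2   3   4   5
  0   1   0   0   0   0   0
  1   1   1   1   1   1   1
  2   1   2   3   4   5   6
  3   1   3   6  10  15  21
  4   1   4  10  20  35  56
  5   1   5  15  35  70 126

126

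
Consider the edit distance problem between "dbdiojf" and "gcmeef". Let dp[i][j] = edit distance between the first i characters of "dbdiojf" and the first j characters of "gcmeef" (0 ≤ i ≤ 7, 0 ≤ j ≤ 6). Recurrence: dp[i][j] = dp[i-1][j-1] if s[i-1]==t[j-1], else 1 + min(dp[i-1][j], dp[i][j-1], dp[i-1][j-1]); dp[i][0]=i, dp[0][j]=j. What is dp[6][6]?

   ''  g  c  m  e  e  f
''  0  1  2  3  4  5  6
 d  1  1  2  3  4  5  6
 b  2  2  2  3  4  5  6
 d  3  3  3  3  4  5  6
 i  4  4  4  4  4  5  6
 o  5  5  5  5  5  5  6
 j  6  6  6  6  6  6  6
 f  7  7  7  7  7  7  6

6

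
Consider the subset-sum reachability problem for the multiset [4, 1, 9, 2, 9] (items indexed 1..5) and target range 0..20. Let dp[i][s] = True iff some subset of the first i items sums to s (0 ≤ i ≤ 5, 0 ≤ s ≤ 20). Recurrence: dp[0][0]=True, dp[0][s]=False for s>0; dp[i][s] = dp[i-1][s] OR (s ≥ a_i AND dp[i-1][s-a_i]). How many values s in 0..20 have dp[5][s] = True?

19

i\s   0   1   2   3   4   5   6   7   8   9  10  11  12  13  14  15  16  17  18  19  20
  0   T   F   F   F   F   F   F   F   F   F   F   F   F   F   F   F   F   F   F   F   F
  1   T   F   F   F   T   F   F   F   F   F   F   F   F   F   F   F   F   F   F   F   F
  2   T   T   F   F   T   T   F   F   F   F   F   F   F   F   F   F   F   F   F   F   F
  3   T   T   F   F   T   T   F   F   F   T   T   F   F   T   T   F   F   F   F   F   F
  4   T   T   T   T   T   T   T   T   F   T   T   T   T   T   T   T   T   F   F   F   F
  5   T   T   T   T   T   T   T   T   F   T   T   T   T   T   T   T   T   F   T   T   T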